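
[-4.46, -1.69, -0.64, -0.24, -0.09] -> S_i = -4.46*0.38^i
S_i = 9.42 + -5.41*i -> [9.42, 4.01, -1.4, -6.81, -12.22]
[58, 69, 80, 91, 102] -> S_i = 58 + 11*i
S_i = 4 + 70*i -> [4, 74, 144, 214, 284]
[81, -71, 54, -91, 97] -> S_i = Random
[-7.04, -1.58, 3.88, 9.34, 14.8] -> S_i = -7.04 + 5.46*i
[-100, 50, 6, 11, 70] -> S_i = Random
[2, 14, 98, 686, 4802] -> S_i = 2*7^i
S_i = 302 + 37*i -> [302, 339, 376, 413, 450]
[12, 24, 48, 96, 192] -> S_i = 12*2^i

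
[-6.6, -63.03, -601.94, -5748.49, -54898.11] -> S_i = -6.60*9.55^i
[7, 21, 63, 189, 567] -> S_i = 7*3^i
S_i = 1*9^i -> [1, 9, 81, 729, 6561]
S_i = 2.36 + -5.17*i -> [2.36, -2.81, -7.98, -13.15, -18.32]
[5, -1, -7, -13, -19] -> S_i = 5 + -6*i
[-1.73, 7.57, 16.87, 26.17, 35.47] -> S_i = -1.73 + 9.30*i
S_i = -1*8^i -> [-1, -8, -64, -512, -4096]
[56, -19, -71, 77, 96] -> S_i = Random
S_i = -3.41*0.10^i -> [-3.41, -0.34, -0.03, -0.0, -0.0]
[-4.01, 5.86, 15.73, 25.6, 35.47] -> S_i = -4.01 + 9.87*i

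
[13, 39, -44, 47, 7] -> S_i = Random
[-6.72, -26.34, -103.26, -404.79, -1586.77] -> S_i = -6.72*3.92^i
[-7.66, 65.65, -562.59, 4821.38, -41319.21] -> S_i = -7.66*(-8.57)^i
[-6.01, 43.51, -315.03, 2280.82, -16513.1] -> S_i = -6.01*(-7.24)^i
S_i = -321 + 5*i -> [-321, -316, -311, -306, -301]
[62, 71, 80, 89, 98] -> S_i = 62 + 9*i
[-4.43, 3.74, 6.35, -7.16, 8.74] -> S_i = Random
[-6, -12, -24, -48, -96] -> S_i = -6*2^i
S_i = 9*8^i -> [9, 72, 576, 4608, 36864]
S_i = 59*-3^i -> [59, -177, 531, -1593, 4779]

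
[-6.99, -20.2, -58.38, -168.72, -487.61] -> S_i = -6.99*2.89^i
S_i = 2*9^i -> [2, 18, 162, 1458, 13122]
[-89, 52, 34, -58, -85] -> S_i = Random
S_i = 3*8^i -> [3, 24, 192, 1536, 12288]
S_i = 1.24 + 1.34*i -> [1.24, 2.58, 3.92, 5.26, 6.6]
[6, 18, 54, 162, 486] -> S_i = 6*3^i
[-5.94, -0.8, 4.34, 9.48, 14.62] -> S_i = -5.94 + 5.14*i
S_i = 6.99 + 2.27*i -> [6.99, 9.26, 11.53, 13.8, 16.07]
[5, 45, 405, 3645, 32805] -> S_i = 5*9^i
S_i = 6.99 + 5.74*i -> [6.99, 12.73, 18.47, 24.21, 29.95]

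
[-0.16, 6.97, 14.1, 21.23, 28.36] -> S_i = -0.16 + 7.13*i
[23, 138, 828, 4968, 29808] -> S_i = 23*6^i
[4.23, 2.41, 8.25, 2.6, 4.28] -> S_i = Random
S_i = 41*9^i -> [41, 369, 3321, 29889, 269001]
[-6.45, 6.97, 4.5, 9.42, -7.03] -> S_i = Random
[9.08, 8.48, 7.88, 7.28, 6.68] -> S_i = 9.08 + -0.60*i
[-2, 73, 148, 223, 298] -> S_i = -2 + 75*i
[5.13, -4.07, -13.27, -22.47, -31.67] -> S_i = 5.13 + -9.20*i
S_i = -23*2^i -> [-23, -46, -92, -184, -368]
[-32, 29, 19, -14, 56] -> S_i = Random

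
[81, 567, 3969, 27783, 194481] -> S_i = 81*7^i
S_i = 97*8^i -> [97, 776, 6208, 49664, 397312]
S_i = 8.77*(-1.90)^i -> [8.77, -16.66, 31.66, -60.15, 114.29]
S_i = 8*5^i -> [8, 40, 200, 1000, 5000]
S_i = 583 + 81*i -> [583, 664, 745, 826, 907]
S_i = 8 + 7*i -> [8, 15, 22, 29, 36]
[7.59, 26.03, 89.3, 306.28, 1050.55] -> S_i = 7.59*3.43^i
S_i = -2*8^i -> [-2, -16, -128, -1024, -8192]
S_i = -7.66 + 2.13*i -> [-7.66, -5.53, -3.4, -1.27, 0.86]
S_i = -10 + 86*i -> [-10, 76, 162, 248, 334]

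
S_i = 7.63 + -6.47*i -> [7.63, 1.16, -5.31, -11.78, -18.25]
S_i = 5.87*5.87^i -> [5.87, 34.46, 202.26, 1187.28, 6969.32]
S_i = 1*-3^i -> [1, -3, 9, -27, 81]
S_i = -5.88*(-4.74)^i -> [-5.88, 27.87, -132.11, 626.2, -2968.18]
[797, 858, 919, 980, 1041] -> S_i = 797 + 61*i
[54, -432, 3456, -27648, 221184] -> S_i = 54*-8^i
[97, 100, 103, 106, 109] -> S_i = 97 + 3*i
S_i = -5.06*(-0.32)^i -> [-5.06, 1.62, -0.52, 0.17, -0.05]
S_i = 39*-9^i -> [39, -351, 3159, -28431, 255879]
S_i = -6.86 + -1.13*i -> [-6.86, -7.99, -9.12, -10.25, -11.38]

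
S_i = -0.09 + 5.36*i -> [-0.09, 5.27, 10.63, 15.99, 21.35]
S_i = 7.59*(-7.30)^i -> [7.59, -55.41, 404.47, -2952.64, 21554.26]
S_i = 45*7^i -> [45, 315, 2205, 15435, 108045]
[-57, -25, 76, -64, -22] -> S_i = Random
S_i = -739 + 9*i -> [-739, -730, -721, -712, -703]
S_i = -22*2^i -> [-22, -44, -88, -176, -352]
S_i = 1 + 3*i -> [1, 4, 7, 10, 13]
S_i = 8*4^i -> [8, 32, 128, 512, 2048]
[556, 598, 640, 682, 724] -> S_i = 556 + 42*i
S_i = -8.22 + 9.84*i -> [-8.22, 1.62, 11.46, 21.3, 31.14]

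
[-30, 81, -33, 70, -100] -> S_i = Random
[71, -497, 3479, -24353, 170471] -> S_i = 71*-7^i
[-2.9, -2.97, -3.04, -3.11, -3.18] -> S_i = -2.90 + -0.07*i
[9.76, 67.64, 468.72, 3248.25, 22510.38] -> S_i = 9.76*6.93^i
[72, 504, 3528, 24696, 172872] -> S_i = 72*7^i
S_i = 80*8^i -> [80, 640, 5120, 40960, 327680]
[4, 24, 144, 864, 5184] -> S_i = 4*6^i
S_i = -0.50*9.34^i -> [-0.5, -4.67, -43.62, -407.39, -3805.02]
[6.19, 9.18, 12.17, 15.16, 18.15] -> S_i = 6.19 + 2.99*i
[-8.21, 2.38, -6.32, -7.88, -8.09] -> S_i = Random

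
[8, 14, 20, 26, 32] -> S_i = 8 + 6*i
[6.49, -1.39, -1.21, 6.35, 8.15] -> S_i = Random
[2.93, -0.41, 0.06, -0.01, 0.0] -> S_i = 2.93*(-0.14)^i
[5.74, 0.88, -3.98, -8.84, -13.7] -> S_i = 5.74 + -4.86*i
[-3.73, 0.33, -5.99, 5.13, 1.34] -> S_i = Random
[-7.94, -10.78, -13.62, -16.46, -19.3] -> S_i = -7.94 + -2.84*i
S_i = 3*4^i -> [3, 12, 48, 192, 768]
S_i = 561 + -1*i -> [561, 560, 559, 558, 557]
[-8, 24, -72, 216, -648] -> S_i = -8*-3^i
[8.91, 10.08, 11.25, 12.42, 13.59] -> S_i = 8.91 + 1.17*i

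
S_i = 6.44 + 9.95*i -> [6.44, 16.39, 26.34, 36.29, 46.24]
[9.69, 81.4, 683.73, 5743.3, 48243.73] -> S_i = 9.69*8.40^i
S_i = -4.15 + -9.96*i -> [-4.15, -14.11, -24.07, -34.03, -43.99]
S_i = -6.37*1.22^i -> [-6.37, -7.77, -9.48, -11.57, -14.11]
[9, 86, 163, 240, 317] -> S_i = 9 + 77*i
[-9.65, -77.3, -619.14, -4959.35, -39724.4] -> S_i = -9.65*8.01^i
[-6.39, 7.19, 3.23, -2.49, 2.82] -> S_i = Random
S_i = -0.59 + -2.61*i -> [-0.59, -3.2, -5.81, -8.42, -11.03]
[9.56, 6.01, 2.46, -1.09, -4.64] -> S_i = 9.56 + -3.55*i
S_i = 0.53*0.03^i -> [0.53, 0.02, 0.0, 0.0, 0.0]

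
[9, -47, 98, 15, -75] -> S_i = Random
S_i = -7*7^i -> [-7, -49, -343, -2401, -16807]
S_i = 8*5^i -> [8, 40, 200, 1000, 5000]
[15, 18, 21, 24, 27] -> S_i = 15 + 3*i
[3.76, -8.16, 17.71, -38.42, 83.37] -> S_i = 3.76*(-2.17)^i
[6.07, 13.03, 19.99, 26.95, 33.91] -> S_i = 6.07 + 6.96*i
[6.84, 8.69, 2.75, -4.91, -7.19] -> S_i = Random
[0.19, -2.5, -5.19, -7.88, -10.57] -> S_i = 0.19 + -2.69*i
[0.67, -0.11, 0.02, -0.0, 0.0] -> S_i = 0.67*(-0.17)^i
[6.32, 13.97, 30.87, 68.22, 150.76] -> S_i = 6.32*2.21^i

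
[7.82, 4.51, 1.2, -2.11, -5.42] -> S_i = 7.82 + -3.31*i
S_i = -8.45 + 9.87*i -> [-8.45, 1.42, 11.29, 21.16, 31.03]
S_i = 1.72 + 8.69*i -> [1.72, 10.41, 19.1, 27.79, 36.48]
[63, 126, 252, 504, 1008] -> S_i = 63*2^i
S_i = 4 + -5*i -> [4, -1, -6, -11, -16]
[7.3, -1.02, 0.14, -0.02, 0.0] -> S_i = 7.30*(-0.14)^i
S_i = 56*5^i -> [56, 280, 1400, 7000, 35000]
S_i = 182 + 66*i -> [182, 248, 314, 380, 446]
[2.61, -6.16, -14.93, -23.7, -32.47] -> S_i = 2.61 + -8.77*i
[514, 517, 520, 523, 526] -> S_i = 514 + 3*i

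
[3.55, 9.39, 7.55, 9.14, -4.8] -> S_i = Random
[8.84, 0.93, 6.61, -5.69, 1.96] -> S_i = Random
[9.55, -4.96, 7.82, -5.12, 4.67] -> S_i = Random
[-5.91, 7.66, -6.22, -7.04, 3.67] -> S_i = Random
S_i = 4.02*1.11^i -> [4.02, 4.46, 4.95, 5.5, 6.1]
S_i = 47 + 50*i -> [47, 97, 147, 197, 247]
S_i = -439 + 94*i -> [-439, -345, -251, -157, -63]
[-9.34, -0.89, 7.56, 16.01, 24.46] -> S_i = -9.34 + 8.45*i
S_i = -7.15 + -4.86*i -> [-7.15, -12.01, -16.87, -21.73, -26.59]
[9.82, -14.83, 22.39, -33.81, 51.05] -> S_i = 9.82*(-1.51)^i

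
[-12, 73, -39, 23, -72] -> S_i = Random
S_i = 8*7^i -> [8, 56, 392, 2744, 19208]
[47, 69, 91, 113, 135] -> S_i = 47 + 22*i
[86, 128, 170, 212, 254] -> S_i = 86 + 42*i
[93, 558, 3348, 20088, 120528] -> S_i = 93*6^i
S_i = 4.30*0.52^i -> [4.3, 2.24, 1.16, 0.6, 0.31]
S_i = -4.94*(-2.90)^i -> [-4.94, 14.33, -41.55, 120.48, -349.4]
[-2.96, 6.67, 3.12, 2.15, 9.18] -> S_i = Random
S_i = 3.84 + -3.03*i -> [3.84, 0.81, -2.22, -5.25, -8.28]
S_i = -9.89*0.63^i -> [-9.89, -6.23, -3.93, -2.47, -1.56]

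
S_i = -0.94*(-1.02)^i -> [-0.94, 0.96, -0.98, 1.0, -1.02]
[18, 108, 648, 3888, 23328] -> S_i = 18*6^i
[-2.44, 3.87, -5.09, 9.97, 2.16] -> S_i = Random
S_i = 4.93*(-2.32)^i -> [4.93, -11.44, 26.54, -61.56, 142.82]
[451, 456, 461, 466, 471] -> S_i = 451 + 5*i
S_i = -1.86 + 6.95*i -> [-1.86, 5.09, 12.04, 18.99, 25.94]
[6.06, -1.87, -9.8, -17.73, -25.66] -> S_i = 6.06 + -7.93*i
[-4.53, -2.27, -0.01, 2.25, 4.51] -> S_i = -4.53 + 2.26*i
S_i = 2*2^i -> [2, 4, 8, 16, 32]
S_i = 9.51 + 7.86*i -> [9.51, 17.37, 25.23, 33.09, 40.95]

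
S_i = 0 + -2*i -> [0, -2, -4, -6, -8]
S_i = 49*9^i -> [49, 441, 3969, 35721, 321489]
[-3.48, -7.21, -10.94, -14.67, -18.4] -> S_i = -3.48 + -3.73*i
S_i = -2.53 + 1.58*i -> [-2.53, -0.95, 0.63, 2.21, 3.79]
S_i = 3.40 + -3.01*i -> [3.4, 0.39, -2.62, -5.63, -8.64]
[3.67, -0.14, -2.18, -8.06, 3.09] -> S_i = Random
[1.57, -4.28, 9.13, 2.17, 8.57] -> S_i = Random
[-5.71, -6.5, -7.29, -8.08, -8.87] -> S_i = -5.71 + -0.79*i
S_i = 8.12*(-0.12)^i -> [8.12, -0.97, 0.12, -0.01, 0.0]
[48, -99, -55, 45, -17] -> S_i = Random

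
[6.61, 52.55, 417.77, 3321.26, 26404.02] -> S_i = 6.61*7.95^i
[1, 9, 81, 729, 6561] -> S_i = 1*9^i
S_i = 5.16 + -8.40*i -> [5.16, -3.24, -11.64, -20.04, -28.44]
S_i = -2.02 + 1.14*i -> [-2.02, -0.88, 0.26, 1.4, 2.54]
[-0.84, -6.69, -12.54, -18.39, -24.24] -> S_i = -0.84 + -5.85*i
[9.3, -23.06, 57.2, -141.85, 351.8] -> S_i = 9.30*(-2.48)^i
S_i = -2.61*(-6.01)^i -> [-2.61, 15.69, -94.27, 566.58, -3405.17]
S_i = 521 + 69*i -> [521, 590, 659, 728, 797]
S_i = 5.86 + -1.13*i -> [5.86, 4.73, 3.6, 2.47, 1.34]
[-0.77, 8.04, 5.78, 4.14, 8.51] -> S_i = Random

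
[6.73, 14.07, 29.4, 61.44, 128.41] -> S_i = 6.73*2.09^i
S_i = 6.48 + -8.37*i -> [6.48, -1.89, -10.26, -18.63, -27.0]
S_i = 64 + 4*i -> [64, 68, 72, 76, 80]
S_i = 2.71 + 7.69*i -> [2.71, 10.4, 18.09, 25.78, 33.47]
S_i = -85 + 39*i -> [-85, -46, -7, 32, 71]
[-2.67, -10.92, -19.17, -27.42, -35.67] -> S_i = -2.67 + -8.25*i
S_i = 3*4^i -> [3, 12, 48, 192, 768]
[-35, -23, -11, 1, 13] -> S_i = -35 + 12*i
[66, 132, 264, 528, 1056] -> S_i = 66*2^i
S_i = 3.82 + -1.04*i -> [3.82, 2.78, 1.74, 0.7, -0.34]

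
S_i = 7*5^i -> [7, 35, 175, 875, 4375]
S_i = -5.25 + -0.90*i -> [-5.25, -6.15, -7.05, -7.95, -8.85]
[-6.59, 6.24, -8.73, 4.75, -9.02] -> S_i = Random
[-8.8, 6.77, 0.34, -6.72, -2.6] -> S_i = Random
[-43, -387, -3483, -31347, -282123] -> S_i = -43*9^i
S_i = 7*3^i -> [7, 21, 63, 189, 567]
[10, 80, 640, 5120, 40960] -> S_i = 10*8^i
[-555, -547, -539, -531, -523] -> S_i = -555 + 8*i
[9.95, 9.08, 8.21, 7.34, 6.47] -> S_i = 9.95 + -0.87*i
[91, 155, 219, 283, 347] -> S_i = 91 + 64*i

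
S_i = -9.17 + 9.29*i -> [-9.17, 0.12, 9.41, 18.7, 27.99]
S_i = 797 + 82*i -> [797, 879, 961, 1043, 1125]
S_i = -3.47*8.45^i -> [-3.47, -29.32, -247.77, -2093.63, -17691.16]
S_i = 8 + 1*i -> [8, 9, 10, 11, 12]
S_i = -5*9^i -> [-5, -45, -405, -3645, -32805]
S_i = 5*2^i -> [5, 10, 20, 40, 80]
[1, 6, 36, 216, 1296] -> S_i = 1*6^i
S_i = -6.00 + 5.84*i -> [-6.0, -0.16, 5.68, 11.52, 17.36]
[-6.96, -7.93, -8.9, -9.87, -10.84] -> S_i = -6.96 + -0.97*i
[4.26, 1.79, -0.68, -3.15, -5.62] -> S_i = 4.26 + -2.47*i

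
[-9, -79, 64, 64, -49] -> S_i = Random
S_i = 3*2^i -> [3, 6, 12, 24, 48]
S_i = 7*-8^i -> [7, -56, 448, -3584, 28672]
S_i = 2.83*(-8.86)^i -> [2.83, -25.07, 222.15, -1968.28, 17438.99]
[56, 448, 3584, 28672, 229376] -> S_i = 56*8^i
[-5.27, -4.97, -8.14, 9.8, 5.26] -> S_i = Random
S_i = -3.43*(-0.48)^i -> [-3.43, 1.65, -0.79, 0.38, -0.18]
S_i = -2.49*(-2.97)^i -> [-2.49, 7.4, -21.96, 65.23, -193.74]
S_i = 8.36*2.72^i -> [8.36, 22.74, 61.85, 168.23, 457.6]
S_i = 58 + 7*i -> [58, 65, 72, 79, 86]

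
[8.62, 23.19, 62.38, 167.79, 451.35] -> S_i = 8.62*2.69^i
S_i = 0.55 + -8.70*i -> [0.55, -8.15, -16.85, -25.55, -34.25]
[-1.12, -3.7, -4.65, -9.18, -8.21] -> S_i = Random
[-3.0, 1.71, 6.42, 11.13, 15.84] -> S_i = -3.00 + 4.71*i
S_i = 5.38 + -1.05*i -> [5.38, 4.33, 3.28, 2.23, 1.18]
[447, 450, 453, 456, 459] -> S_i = 447 + 3*i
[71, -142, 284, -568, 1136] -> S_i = 71*-2^i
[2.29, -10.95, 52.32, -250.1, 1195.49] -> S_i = 2.29*(-4.78)^i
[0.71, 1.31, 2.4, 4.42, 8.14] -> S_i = 0.71*1.84^i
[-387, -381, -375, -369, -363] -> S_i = -387 + 6*i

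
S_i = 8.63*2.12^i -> [8.63, 18.3, 38.79, 82.23, 174.32]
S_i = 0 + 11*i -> [0, 11, 22, 33, 44]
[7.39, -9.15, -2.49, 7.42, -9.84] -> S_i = Random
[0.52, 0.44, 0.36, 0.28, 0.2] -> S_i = 0.52 + -0.08*i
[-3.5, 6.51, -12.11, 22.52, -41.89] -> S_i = -3.50*(-1.86)^i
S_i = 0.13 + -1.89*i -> [0.13, -1.76, -3.65, -5.54, -7.43]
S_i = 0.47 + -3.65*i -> [0.47, -3.18, -6.83, -10.48, -14.13]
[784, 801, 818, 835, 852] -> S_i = 784 + 17*i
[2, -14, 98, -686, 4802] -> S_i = 2*-7^i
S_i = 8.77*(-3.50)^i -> [8.77, -30.7, 107.43, -376.01, 1316.05]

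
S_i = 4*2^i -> [4, 8, 16, 32, 64]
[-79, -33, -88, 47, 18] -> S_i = Random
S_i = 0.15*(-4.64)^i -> [0.15, -0.7, 3.23, -14.98, 69.53]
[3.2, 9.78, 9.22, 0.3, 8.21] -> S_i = Random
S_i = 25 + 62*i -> [25, 87, 149, 211, 273]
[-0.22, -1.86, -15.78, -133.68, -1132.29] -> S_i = -0.22*8.47^i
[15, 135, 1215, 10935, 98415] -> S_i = 15*9^i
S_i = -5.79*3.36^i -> [-5.79, -19.45, -65.37, -219.63, -737.96]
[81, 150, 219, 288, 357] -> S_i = 81 + 69*i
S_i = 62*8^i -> [62, 496, 3968, 31744, 253952]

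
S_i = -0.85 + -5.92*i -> [-0.85, -6.77, -12.69, -18.61, -24.53]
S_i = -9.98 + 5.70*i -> [-9.98, -4.28, 1.42, 7.12, 12.82]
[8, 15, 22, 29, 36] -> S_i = 8 + 7*i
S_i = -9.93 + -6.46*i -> [-9.93, -16.39, -22.85, -29.31, -35.77]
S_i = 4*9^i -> [4, 36, 324, 2916, 26244]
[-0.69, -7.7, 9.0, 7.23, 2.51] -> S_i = Random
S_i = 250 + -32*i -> [250, 218, 186, 154, 122]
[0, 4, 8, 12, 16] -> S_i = 0 + 4*i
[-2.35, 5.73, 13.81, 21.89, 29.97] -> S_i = -2.35 + 8.08*i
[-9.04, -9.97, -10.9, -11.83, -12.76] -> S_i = -9.04 + -0.93*i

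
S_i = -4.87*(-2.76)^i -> [-4.87, 13.44, -37.1, 102.39, -282.6]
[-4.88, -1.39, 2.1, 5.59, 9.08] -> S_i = -4.88 + 3.49*i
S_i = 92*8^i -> [92, 736, 5888, 47104, 376832]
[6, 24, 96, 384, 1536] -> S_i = 6*4^i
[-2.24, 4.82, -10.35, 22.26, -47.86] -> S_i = -2.24*(-2.15)^i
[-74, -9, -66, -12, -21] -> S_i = Random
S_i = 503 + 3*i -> [503, 506, 509, 512, 515]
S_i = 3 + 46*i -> [3, 49, 95, 141, 187]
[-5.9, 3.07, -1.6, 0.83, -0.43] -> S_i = -5.90*(-0.52)^i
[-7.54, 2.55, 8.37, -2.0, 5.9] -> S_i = Random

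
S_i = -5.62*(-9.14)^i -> [-5.62, 51.37, -469.49, 4291.16, -39221.22]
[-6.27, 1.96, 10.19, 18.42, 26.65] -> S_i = -6.27 + 8.23*i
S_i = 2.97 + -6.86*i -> [2.97, -3.89, -10.75, -17.61, -24.47]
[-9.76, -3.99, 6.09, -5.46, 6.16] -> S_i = Random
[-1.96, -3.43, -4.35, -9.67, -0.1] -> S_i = Random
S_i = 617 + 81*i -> [617, 698, 779, 860, 941]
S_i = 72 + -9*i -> [72, 63, 54, 45, 36]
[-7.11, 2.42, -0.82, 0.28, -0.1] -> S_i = -7.11*(-0.34)^i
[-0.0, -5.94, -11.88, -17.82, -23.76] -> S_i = -0.00 + -5.94*i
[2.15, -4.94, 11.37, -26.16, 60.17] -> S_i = 2.15*(-2.30)^i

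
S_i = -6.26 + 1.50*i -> [-6.26, -4.76, -3.26, -1.76, -0.26]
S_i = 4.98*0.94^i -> [4.98, 4.68, 4.4, 4.14, 3.89]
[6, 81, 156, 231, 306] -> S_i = 6 + 75*i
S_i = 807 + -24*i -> [807, 783, 759, 735, 711]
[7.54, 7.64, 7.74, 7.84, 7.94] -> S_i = 7.54 + 0.10*i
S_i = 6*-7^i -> [6, -42, 294, -2058, 14406]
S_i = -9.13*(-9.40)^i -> [-9.13, 85.82, -806.73, 7583.23, -71282.38]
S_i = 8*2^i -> [8, 16, 32, 64, 128]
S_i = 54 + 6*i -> [54, 60, 66, 72, 78]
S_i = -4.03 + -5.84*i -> [-4.03, -9.87, -15.71, -21.55, -27.39]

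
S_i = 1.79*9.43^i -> [1.79, 16.88, 159.18, 1501.03, 14154.67]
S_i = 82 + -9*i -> [82, 73, 64, 55, 46]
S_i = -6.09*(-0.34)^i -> [-6.09, 2.07, -0.7, 0.24, -0.08]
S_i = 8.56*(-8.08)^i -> [8.56, -69.16, 558.85, -4515.52, 36485.41]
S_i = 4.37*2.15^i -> [4.37, 9.4, 20.2, 43.43, 93.38]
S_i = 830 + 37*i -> [830, 867, 904, 941, 978]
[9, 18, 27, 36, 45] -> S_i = 9 + 9*i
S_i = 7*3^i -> [7, 21, 63, 189, 567]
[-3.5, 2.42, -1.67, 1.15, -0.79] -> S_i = -3.50*(-0.69)^i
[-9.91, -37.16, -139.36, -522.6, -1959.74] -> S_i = -9.91*3.75^i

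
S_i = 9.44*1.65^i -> [9.44, 15.58, 25.7, 42.41, 69.97]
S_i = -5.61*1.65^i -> [-5.61, -9.26, -15.27, -25.2, -41.58]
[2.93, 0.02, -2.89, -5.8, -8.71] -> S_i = 2.93 + -2.91*i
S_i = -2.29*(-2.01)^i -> [-2.29, 4.6, -9.25, 18.6, -37.38]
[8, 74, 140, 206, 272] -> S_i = 8 + 66*i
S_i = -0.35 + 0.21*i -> [-0.35, -0.14, 0.07, 0.28, 0.49]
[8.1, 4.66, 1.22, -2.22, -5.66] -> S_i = 8.10 + -3.44*i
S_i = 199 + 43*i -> [199, 242, 285, 328, 371]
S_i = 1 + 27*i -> [1, 28, 55, 82, 109]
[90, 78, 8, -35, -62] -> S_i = Random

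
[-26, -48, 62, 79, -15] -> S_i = Random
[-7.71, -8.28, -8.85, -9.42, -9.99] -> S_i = -7.71 + -0.57*i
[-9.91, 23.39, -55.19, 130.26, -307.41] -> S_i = -9.91*(-2.36)^i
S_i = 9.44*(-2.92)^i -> [9.44, -27.56, 80.49, -235.03, 686.28]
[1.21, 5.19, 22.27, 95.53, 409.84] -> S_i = 1.21*4.29^i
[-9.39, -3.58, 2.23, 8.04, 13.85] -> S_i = -9.39 + 5.81*i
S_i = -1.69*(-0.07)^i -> [-1.69, 0.12, -0.01, 0.0, -0.0]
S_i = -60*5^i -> [-60, -300, -1500, -7500, -37500]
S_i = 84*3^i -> [84, 252, 756, 2268, 6804]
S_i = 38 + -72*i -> [38, -34, -106, -178, -250]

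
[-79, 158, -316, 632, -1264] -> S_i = -79*-2^i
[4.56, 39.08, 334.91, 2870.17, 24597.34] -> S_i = 4.56*8.57^i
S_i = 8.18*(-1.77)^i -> [8.18, -14.48, 25.63, -45.36, 80.29]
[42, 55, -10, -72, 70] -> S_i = Random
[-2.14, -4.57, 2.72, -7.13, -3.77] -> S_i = Random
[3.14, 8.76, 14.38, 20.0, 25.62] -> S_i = 3.14 + 5.62*i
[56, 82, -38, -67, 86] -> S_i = Random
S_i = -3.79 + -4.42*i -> [-3.79, -8.21, -12.63, -17.05, -21.47]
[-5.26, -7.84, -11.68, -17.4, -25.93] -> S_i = -5.26*1.49^i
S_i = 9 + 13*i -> [9, 22, 35, 48, 61]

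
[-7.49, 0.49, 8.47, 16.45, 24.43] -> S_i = -7.49 + 7.98*i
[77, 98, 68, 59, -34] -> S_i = Random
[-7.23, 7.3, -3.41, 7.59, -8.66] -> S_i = Random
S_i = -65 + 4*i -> [-65, -61, -57, -53, -49]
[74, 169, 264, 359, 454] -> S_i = 74 + 95*i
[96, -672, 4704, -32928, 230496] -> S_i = 96*-7^i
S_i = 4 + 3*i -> [4, 7, 10, 13, 16]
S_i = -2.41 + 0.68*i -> [-2.41, -1.73, -1.05, -0.37, 0.31]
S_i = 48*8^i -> [48, 384, 3072, 24576, 196608]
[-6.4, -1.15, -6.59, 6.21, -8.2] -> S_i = Random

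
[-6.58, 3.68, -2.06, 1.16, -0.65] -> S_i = -6.58*(-0.56)^i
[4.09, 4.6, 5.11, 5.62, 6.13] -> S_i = 4.09 + 0.51*i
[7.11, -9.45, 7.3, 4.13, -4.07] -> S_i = Random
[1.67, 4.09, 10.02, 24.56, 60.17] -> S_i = 1.67*2.45^i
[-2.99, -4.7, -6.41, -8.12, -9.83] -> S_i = -2.99 + -1.71*i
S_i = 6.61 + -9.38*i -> [6.61, -2.77, -12.15, -21.53, -30.91]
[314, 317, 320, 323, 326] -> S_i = 314 + 3*i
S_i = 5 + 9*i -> [5, 14, 23, 32, 41]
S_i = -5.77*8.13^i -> [-5.77, -46.91, -381.38, -3100.61, -25207.98]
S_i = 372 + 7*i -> [372, 379, 386, 393, 400]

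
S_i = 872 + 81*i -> [872, 953, 1034, 1115, 1196]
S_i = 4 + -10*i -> [4, -6, -16, -26, -36]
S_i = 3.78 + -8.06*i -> [3.78, -4.28, -12.34, -20.4, -28.46]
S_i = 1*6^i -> [1, 6, 36, 216, 1296]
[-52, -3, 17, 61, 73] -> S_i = Random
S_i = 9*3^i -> [9, 27, 81, 243, 729]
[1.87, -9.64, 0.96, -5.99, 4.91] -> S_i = Random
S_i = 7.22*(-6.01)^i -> [7.22, -43.39, 260.79, -1567.33, 9419.66]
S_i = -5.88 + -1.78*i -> [-5.88, -7.66, -9.44, -11.22, -13.0]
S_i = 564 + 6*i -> [564, 570, 576, 582, 588]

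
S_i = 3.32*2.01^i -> [3.32, 6.67, 13.41, 26.96, 54.19]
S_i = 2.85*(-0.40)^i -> [2.85, -1.14, 0.46, -0.18, 0.07]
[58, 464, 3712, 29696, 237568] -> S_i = 58*8^i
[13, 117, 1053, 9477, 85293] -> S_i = 13*9^i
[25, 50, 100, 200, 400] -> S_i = 25*2^i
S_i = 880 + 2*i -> [880, 882, 884, 886, 888]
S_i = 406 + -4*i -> [406, 402, 398, 394, 390]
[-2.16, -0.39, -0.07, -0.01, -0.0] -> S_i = -2.16*0.18^i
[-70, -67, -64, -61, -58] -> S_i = -70 + 3*i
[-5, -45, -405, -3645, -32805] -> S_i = -5*9^i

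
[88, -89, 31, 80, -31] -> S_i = Random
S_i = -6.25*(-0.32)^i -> [-6.25, 2.0, -0.64, 0.2, -0.07]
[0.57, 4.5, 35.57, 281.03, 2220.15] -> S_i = 0.57*7.90^i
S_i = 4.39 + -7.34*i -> [4.39, -2.95, -10.29, -17.63, -24.97]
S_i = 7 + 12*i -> [7, 19, 31, 43, 55]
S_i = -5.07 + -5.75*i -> [-5.07, -10.82, -16.57, -22.32, -28.07]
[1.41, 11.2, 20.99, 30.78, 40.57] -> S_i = 1.41 + 9.79*i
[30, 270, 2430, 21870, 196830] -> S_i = 30*9^i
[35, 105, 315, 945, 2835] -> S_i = 35*3^i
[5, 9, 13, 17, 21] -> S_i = 5 + 4*i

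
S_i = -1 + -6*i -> [-1, -7, -13, -19, -25]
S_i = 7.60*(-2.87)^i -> [7.6, -21.81, 62.6, -179.66, 515.63]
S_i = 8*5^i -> [8, 40, 200, 1000, 5000]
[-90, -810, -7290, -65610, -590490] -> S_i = -90*9^i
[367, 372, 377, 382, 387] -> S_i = 367 + 5*i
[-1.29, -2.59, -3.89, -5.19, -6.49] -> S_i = -1.29 + -1.30*i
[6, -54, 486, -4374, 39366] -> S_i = 6*-9^i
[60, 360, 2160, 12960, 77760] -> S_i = 60*6^i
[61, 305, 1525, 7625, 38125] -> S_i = 61*5^i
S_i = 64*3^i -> [64, 192, 576, 1728, 5184]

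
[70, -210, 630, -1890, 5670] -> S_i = 70*-3^i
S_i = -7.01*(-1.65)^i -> [-7.01, 11.57, -19.08, 31.49, -51.96]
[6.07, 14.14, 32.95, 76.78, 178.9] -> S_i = 6.07*2.33^i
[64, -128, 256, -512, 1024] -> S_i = 64*-2^i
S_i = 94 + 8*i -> [94, 102, 110, 118, 126]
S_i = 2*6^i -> [2, 12, 72, 432, 2592]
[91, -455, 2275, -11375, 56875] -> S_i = 91*-5^i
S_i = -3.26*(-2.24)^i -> [-3.26, 7.3, -16.36, 36.64, -82.07]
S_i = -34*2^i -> [-34, -68, -136, -272, -544]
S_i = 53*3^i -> [53, 159, 477, 1431, 4293]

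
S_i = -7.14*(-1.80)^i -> [-7.14, 12.85, -23.13, 41.64, -74.95]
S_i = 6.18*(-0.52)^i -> [6.18, -3.21, 1.67, -0.87, 0.45]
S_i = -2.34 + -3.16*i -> [-2.34, -5.5, -8.66, -11.82, -14.98]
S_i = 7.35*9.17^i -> [7.35, 67.4, 618.05, 5667.55, 51971.43]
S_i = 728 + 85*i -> [728, 813, 898, 983, 1068]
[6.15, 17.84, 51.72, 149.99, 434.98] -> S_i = 6.15*2.90^i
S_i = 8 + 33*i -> [8, 41, 74, 107, 140]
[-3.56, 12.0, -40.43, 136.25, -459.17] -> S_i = -3.56*(-3.37)^i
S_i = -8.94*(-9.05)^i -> [-8.94, 80.91, -732.21, 6626.49, -59969.69]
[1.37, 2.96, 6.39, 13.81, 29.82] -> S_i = 1.37*2.16^i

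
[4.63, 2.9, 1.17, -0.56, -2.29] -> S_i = 4.63 + -1.73*i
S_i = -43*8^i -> [-43, -344, -2752, -22016, -176128]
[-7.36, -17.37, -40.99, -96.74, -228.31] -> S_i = -7.36*2.36^i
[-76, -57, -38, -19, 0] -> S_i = -76 + 19*i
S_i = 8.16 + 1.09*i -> [8.16, 9.25, 10.34, 11.43, 12.52]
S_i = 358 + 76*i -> [358, 434, 510, 586, 662]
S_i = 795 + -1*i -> [795, 794, 793, 792, 791]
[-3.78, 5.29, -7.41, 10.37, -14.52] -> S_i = -3.78*(-1.40)^i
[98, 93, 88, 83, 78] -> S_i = 98 + -5*i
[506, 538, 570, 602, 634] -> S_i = 506 + 32*i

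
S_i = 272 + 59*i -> [272, 331, 390, 449, 508]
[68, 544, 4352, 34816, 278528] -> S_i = 68*8^i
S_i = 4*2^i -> [4, 8, 16, 32, 64]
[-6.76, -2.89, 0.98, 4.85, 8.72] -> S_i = -6.76 + 3.87*i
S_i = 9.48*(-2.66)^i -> [9.48, -25.22, 67.08, -178.42, 474.61]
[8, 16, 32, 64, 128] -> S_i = 8*2^i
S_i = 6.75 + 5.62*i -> [6.75, 12.37, 17.99, 23.61, 29.23]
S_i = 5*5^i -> [5, 25, 125, 625, 3125]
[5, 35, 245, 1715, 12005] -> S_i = 5*7^i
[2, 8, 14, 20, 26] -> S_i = 2 + 6*i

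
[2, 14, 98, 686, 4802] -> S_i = 2*7^i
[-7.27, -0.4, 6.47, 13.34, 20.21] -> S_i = -7.27 + 6.87*i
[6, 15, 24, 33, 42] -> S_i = 6 + 9*i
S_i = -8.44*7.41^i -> [-8.44, -62.54, -463.42, -3433.97, -25445.75]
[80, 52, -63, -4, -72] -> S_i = Random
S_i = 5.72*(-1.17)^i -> [5.72, -6.69, 7.83, -9.16, 10.72]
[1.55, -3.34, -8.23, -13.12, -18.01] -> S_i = 1.55 + -4.89*i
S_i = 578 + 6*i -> [578, 584, 590, 596, 602]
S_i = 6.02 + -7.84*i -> [6.02, -1.82, -9.66, -17.5, -25.34]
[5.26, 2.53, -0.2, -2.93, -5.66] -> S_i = 5.26 + -2.73*i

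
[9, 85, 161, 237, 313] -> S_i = 9 + 76*i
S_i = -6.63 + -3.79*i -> [-6.63, -10.42, -14.21, -18.0, -21.79]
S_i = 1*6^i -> [1, 6, 36, 216, 1296]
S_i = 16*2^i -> [16, 32, 64, 128, 256]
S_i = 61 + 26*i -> [61, 87, 113, 139, 165]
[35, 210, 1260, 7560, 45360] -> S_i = 35*6^i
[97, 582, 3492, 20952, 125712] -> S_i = 97*6^i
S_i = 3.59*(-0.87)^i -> [3.59, -3.12, 2.72, -2.36, 2.06]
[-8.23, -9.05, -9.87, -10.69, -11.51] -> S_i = -8.23 + -0.82*i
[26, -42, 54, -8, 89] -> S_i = Random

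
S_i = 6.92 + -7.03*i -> [6.92, -0.11, -7.14, -14.17, -21.2]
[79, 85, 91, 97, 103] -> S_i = 79 + 6*i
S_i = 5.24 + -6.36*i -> [5.24, -1.12, -7.48, -13.84, -20.2]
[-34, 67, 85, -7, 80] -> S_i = Random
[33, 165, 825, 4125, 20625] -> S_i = 33*5^i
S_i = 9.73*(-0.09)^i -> [9.73, -0.88, 0.08, -0.01, 0.0]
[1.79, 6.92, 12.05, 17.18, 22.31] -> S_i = 1.79 + 5.13*i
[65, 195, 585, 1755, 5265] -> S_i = 65*3^i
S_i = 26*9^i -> [26, 234, 2106, 18954, 170586]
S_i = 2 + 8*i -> [2, 10, 18, 26, 34]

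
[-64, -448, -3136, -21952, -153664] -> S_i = -64*7^i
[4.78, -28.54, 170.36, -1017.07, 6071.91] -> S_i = 4.78*(-5.97)^i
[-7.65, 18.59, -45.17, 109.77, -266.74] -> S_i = -7.65*(-2.43)^i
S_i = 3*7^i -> [3, 21, 147, 1029, 7203]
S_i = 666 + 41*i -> [666, 707, 748, 789, 830]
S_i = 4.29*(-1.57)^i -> [4.29, -6.74, 10.57, -16.6, 26.06]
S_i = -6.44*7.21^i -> [-6.44, -46.43, -334.78, -2413.75, -17403.11]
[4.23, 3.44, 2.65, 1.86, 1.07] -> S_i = 4.23 + -0.79*i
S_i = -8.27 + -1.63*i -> [-8.27, -9.9, -11.53, -13.16, -14.79]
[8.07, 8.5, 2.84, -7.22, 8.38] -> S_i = Random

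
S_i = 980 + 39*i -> [980, 1019, 1058, 1097, 1136]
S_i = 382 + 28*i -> [382, 410, 438, 466, 494]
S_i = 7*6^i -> [7, 42, 252, 1512, 9072]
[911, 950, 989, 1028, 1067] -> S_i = 911 + 39*i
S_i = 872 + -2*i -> [872, 870, 868, 866, 864]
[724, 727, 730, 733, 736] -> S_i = 724 + 3*i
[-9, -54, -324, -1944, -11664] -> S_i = -9*6^i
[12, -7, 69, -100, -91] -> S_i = Random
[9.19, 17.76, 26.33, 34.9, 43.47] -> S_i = 9.19 + 8.57*i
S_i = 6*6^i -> [6, 36, 216, 1296, 7776]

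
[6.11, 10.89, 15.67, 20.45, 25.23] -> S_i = 6.11 + 4.78*i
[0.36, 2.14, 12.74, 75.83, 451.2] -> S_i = 0.36*5.95^i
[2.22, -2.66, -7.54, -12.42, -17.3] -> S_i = 2.22 + -4.88*i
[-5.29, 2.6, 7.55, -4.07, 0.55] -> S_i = Random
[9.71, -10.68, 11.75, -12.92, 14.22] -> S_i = 9.71*(-1.10)^i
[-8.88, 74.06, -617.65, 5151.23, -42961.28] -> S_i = -8.88*(-8.34)^i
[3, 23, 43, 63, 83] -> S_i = 3 + 20*i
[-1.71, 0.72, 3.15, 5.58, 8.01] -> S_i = -1.71 + 2.43*i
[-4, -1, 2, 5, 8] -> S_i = -4 + 3*i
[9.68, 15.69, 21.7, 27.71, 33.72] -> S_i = 9.68 + 6.01*i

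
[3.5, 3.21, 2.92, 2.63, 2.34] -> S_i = 3.50 + -0.29*i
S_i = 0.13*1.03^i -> [0.13, 0.13, 0.14, 0.14, 0.15]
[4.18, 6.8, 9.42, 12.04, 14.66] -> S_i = 4.18 + 2.62*i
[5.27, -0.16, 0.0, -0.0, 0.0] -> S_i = 5.27*(-0.03)^i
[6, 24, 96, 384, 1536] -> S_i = 6*4^i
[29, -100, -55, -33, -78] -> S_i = Random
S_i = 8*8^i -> [8, 64, 512, 4096, 32768]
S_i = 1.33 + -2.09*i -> [1.33, -0.76, -2.85, -4.94, -7.03]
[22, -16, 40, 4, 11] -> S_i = Random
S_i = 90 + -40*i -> [90, 50, 10, -30, -70]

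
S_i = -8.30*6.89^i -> [-8.3, -57.19, -394.02, -2714.79, -18704.88]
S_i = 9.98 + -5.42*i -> [9.98, 4.56, -0.86, -6.28, -11.7]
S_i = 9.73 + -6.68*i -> [9.73, 3.05, -3.63, -10.31, -16.99]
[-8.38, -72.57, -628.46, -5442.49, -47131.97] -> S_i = -8.38*8.66^i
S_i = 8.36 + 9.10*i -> [8.36, 17.46, 26.56, 35.66, 44.76]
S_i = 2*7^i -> [2, 14, 98, 686, 4802]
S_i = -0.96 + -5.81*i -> [-0.96, -6.77, -12.58, -18.39, -24.2]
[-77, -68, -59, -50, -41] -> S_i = -77 + 9*i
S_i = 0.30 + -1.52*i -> [0.3, -1.22, -2.74, -4.26, -5.78]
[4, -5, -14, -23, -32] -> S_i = 4 + -9*i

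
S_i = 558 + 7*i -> [558, 565, 572, 579, 586]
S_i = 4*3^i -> [4, 12, 36, 108, 324]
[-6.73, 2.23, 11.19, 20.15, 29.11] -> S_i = -6.73 + 8.96*i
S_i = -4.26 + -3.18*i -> [-4.26, -7.44, -10.62, -13.8, -16.98]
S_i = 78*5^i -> [78, 390, 1950, 9750, 48750]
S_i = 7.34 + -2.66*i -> [7.34, 4.68, 2.02, -0.64, -3.3]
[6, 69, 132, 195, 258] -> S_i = 6 + 63*i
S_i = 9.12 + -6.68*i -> [9.12, 2.44, -4.24, -10.92, -17.6]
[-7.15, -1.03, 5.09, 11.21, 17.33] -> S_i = -7.15 + 6.12*i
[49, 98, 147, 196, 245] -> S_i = 49 + 49*i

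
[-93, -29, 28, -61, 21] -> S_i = Random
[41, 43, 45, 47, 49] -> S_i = 41 + 2*i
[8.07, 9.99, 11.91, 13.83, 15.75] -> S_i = 8.07 + 1.92*i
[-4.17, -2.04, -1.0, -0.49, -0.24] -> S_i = -4.17*0.49^i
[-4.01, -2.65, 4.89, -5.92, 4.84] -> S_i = Random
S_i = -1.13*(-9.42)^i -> [-1.13, 10.64, -100.27, 944.56, -8897.79]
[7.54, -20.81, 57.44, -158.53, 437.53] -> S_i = 7.54*(-2.76)^i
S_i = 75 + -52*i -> [75, 23, -29, -81, -133]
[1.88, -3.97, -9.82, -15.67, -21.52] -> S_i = 1.88 + -5.85*i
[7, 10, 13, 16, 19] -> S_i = 7 + 3*i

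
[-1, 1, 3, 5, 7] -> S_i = -1 + 2*i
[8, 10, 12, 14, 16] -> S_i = 8 + 2*i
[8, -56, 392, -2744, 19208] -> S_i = 8*-7^i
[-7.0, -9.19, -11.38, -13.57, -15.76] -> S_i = -7.00 + -2.19*i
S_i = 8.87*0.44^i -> [8.87, 3.9, 1.72, 0.76, 0.33]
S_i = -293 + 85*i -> [-293, -208, -123, -38, 47]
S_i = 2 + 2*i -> [2, 4, 6, 8, 10]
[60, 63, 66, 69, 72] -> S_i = 60 + 3*i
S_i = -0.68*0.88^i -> [-0.68, -0.6, -0.53, -0.46, -0.41]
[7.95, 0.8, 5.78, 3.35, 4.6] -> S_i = Random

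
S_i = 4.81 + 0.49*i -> [4.81, 5.3, 5.79, 6.28, 6.77]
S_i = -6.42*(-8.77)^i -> [-6.42, 56.3, -493.78, 4330.46, -37978.11]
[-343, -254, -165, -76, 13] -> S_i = -343 + 89*i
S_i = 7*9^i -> [7, 63, 567, 5103, 45927]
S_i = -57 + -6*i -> [-57, -63, -69, -75, -81]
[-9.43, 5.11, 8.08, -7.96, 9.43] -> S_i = Random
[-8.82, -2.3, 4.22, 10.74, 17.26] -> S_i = -8.82 + 6.52*i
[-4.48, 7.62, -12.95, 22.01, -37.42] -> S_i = -4.48*(-1.70)^i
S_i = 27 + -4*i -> [27, 23, 19, 15, 11]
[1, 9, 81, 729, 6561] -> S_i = 1*9^i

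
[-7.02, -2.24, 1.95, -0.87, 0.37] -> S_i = Random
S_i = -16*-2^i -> [-16, 32, -64, 128, -256]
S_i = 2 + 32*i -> [2, 34, 66, 98, 130]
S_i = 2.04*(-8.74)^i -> [2.04, -17.83, 155.83, -1361.96, 11903.53]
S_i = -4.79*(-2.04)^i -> [-4.79, 9.77, -19.93, 40.67, -82.96]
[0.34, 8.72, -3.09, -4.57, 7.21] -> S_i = Random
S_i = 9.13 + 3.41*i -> [9.13, 12.54, 15.95, 19.36, 22.77]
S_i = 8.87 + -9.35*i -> [8.87, -0.48, -9.83, -19.18, -28.53]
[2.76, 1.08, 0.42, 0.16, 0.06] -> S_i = 2.76*0.39^i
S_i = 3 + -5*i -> [3, -2, -7, -12, -17]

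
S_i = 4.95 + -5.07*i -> [4.95, -0.12, -5.19, -10.26, -15.33]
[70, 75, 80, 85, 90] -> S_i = 70 + 5*i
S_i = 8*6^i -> [8, 48, 288, 1728, 10368]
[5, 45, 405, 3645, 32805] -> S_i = 5*9^i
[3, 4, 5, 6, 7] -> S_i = 3 + 1*i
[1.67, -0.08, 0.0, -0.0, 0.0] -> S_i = 1.67*(-0.05)^i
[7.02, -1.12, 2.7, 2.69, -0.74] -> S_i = Random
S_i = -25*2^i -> [-25, -50, -100, -200, -400]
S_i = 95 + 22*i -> [95, 117, 139, 161, 183]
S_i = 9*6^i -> [9, 54, 324, 1944, 11664]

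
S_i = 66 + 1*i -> [66, 67, 68, 69, 70]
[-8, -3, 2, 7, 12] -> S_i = -8 + 5*i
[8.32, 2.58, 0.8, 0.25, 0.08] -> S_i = 8.32*0.31^i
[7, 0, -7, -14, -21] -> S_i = 7 + -7*i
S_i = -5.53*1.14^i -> [-5.53, -6.3, -7.19, -8.19, -9.34]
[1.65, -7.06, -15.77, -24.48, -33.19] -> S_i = 1.65 + -8.71*i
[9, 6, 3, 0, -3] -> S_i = 9 + -3*i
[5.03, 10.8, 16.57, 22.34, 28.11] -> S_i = 5.03 + 5.77*i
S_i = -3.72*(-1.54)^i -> [-3.72, 5.73, -8.82, 13.59, -20.92]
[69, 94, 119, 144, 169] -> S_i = 69 + 25*i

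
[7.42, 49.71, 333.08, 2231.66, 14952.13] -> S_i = 7.42*6.70^i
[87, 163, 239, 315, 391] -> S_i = 87 + 76*i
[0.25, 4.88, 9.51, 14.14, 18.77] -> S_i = 0.25 + 4.63*i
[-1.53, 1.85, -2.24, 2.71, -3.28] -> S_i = -1.53*(-1.21)^i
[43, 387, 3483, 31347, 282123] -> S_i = 43*9^i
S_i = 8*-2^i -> [8, -16, 32, -64, 128]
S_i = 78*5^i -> [78, 390, 1950, 9750, 48750]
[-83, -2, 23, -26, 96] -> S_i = Random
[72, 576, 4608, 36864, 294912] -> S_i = 72*8^i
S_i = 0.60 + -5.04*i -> [0.6, -4.44, -9.48, -14.52, -19.56]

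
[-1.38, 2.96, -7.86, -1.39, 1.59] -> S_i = Random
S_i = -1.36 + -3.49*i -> [-1.36, -4.85, -8.34, -11.83, -15.32]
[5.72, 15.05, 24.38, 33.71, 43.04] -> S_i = 5.72 + 9.33*i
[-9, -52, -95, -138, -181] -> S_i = -9 + -43*i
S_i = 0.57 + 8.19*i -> [0.57, 8.76, 16.95, 25.14, 33.33]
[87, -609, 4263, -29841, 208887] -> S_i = 87*-7^i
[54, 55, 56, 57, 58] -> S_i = 54 + 1*i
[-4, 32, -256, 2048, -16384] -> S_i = -4*-8^i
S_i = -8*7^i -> [-8, -56, -392, -2744, -19208]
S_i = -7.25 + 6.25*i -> [-7.25, -1.0, 5.25, 11.5, 17.75]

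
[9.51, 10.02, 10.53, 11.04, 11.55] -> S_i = 9.51 + 0.51*i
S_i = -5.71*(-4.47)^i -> [-5.71, 25.52, -114.09, 509.99, -2279.64]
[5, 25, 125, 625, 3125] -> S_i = 5*5^i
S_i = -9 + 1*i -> [-9, -8, -7, -6, -5]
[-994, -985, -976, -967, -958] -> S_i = -994 + 9*i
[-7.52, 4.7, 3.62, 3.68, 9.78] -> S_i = Random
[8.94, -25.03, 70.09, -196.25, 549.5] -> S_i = 8.94*(-2.80)^i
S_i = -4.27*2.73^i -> [-4.27, -11.66, -31.82, -86.88, -237.18]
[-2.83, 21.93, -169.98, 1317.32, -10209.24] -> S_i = -2.83*(-7.75)^i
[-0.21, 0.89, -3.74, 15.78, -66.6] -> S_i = -0.21*(-4.22)^i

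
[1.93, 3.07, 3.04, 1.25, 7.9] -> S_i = Random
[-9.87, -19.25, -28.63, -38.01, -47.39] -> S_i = -9.87 + -9.38*i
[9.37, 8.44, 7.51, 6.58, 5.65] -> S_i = 9.37 + -0.93*i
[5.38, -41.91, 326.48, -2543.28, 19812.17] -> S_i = 5.38*(-7.79)^i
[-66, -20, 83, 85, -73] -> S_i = Random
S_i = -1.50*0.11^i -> [-1.5, -0.16, -0.02, -0.0, -0.0]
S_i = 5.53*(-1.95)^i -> [5.53, -10.78, 21.03, -41.0, 79.96]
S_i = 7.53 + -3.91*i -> [7.53, 3.62, -0.29, -4.2, -8.11]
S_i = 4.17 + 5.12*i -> [4.17, 9.29, 14.41, 19.53, 24.65]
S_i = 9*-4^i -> [9, -36, 144, -576, 2304]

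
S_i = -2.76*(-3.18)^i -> [-2.76, 8.78, -27.91, 88.75, -282.24]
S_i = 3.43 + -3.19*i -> [3.43, 0.24, -2.95, -6.14, -9.33]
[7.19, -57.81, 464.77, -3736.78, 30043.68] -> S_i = 7.19*(-8.04)^i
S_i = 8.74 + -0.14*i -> [8.74, 8.6, 8.46, 8.32, 8.18]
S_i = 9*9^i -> [9, 81, 729, 6561, 59049]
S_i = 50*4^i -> [50, 200, 800, 3200, 12800]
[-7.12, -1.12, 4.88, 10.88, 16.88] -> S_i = -7.12 + 6.00*i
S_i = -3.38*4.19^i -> [-3.38, -14.16, -59.34, -248.63, -1041.77]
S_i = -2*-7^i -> [-2, 14, -98, 686, -4802]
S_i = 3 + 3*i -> [3, 6, 9, 12, 15]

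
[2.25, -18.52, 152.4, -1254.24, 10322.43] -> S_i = 2.25*(-8.23)^i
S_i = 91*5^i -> [91, 455, 2275, 11375, 56875]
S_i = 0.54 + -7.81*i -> [0.54, -7.27, -15.08, -22.89, -30.7]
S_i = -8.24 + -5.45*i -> [-8.24, -13.69, -19.14, -24.59, -30.04]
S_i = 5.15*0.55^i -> [5.15, 2.83, 1.56, 0.86, 0.47]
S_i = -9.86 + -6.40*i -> [-9.86, -16.26, -22.66, -29.06, -35.46]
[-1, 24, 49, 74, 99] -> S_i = -1 + 25*i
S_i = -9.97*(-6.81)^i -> [-9.97, 67.9, -462.37, 3148.74, -21442.9]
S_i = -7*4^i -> [-7, -28, -112, -448, -1792]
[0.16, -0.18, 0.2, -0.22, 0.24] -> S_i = 0.16*(-1.11)^i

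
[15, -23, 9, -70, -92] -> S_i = Random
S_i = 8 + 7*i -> [8, 15, 22, 29, 36]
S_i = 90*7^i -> [90, 630, 4410, 30870, 216090]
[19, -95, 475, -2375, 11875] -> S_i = 19*-5^i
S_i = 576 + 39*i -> [576, 615, 654, 693, 732]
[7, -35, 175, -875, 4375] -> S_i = 7*-5^i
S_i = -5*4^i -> [-5, -20, -80, -320, -1280]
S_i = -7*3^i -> [-7, -21, -63, -189, -567]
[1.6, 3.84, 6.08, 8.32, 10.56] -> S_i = 1.60 + 2.24*i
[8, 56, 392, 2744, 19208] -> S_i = 8*7^i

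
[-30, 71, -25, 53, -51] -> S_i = Random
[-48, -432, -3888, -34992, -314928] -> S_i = -48*9^i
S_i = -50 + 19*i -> [-50, -31, -12, 7, 26]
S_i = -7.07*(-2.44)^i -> [-7.07, 17.25, -42.09, 102.7, -250.6]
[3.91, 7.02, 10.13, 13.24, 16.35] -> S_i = 3.91 + 3.11*i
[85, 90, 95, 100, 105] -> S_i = 85 + 5*i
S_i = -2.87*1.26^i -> [-2.87, -3.62, -4.56, -5.74, -7.23]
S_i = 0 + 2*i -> [0, 2, 4, 6, 8]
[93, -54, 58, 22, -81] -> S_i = Random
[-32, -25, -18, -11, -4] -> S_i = -32 + 7*i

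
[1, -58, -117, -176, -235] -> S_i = 1 + -59*i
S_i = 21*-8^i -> [21, -168, 1344, -10752, 86016]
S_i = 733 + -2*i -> [733, 731, 729, 727, 725]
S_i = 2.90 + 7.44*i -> [2.9, 10.34, 17.78, 25.22, 32.66]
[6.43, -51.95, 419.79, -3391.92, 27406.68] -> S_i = 6.43*(-8.08)^i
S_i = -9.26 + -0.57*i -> [-9.26, -9.83, -10.4, -10.97, -11.54]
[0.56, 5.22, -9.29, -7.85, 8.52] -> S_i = Random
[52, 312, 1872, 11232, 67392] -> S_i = 52*6^i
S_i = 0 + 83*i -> [0, 83, 166, 249, 332]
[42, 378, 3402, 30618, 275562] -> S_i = 42*9^i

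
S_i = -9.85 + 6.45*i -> [-9.85, -3.4, 3.05, 9.5, 15.95]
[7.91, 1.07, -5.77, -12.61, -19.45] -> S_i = 7.91 + -6.84*i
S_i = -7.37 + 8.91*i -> [-7.37, 1.54, 10.45, 19.36, 28.27]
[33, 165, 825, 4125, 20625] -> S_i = 33*5^i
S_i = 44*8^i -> [44, 352, 2816, 22528, 180224]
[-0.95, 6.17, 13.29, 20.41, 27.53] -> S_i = -0.95 + 7.12*i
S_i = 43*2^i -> [43, 86, 172, 344, 688]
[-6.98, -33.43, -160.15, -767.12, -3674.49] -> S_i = -6.98*4.79^i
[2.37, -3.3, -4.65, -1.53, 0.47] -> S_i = Random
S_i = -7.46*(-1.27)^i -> [-7.46, 9.47, -12.03, 15.28, -19.41]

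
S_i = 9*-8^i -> [9, -72, 576, -4608, 36864]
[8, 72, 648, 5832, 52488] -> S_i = 8*9^i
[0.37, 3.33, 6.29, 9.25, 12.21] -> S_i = 0.37 + 2.96*i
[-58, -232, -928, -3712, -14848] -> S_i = -58*4^i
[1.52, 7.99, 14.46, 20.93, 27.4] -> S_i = 1.52 + 6.47*i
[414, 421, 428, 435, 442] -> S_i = 414 + 7*i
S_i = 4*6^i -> [4, 24, 144, 864, 5184]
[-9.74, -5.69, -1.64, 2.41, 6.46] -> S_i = -9.74 + 4.05*i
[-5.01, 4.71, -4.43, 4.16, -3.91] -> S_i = -5.01*(-0.94)^i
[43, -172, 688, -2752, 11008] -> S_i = 43*-4^i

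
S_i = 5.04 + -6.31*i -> [5.04, -1.27, -7.58, -13.89, -20.2]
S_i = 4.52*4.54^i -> [4.52, 20.52, 93.16, 422.97, 1920.27]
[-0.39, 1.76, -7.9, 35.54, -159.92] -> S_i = -0.39*(-4.50)^i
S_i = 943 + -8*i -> [943, 935, 927, 919, 911]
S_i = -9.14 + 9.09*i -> [-9.14, -0.05, 9.04, 18.13, 27.22]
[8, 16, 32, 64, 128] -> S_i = 8*2^i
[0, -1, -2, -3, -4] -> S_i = 0 + -1*i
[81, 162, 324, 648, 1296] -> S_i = 81*2^i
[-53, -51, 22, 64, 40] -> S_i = Random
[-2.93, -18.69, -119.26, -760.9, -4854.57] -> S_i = -2.93*6.38^i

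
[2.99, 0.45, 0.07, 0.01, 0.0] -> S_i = 2.99*0.15^i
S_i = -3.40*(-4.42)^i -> [-3.4, 15.03, -66.42, 293.59, -1297.68]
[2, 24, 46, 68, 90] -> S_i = 2 + 22*i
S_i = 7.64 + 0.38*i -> [7.64, 8.02, 8.4, 8.78, 9.16]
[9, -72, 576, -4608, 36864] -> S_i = 9*-8^i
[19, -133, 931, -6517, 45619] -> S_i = 19*-7^i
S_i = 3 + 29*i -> [3, 32, 61, 90, 119]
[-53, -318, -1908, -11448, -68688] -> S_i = -53*6^i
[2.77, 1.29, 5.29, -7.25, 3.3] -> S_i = Random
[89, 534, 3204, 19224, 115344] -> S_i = 89*6^i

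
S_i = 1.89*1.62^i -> [1.89, 3.06, 4.96, 8.04, 13.02]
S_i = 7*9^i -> [7, 63, 567, 5103, 45927]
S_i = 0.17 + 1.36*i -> [0.17, 1.53, 2.89, 4.25, 5.61]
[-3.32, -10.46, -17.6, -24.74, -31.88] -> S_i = -3.32 + -7.14*i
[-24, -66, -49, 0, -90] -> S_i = Random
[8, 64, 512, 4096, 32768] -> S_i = 8*8^i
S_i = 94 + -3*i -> [94, 91, 88, 85, 82]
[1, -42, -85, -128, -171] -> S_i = 1 + -43*i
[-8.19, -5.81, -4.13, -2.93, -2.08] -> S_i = -8.19*0.71^i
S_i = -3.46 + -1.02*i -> [-3.46, -4.48, -5.5, -6.52, -7.54]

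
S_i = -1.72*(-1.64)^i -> [-1.72, 2.82, -4.63, 7.59, -12.44]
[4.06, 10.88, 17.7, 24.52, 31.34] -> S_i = 4.06 + 6.82*i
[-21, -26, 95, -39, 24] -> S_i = Random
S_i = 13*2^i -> [13, 26, 52, 104, 208]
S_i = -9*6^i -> [-9, -54, -324, -1944, -11664]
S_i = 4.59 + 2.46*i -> [4.59, 7.05, 9.51, 11.97, 14.43]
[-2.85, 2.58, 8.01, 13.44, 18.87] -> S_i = -2.85 + 5.43*i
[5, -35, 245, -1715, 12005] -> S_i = 5*-7^i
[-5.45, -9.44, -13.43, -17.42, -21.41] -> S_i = -5.45 + -3.99*i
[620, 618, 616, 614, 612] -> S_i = 620 + -2*i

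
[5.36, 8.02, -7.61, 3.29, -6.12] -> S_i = Random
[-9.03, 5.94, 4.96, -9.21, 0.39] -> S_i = Random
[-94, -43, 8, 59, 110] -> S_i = -94 + 51*i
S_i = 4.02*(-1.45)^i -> [4.02, -5.83, 8.45, -12.26, 17.77]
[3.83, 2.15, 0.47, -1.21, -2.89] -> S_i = 3.83 + -1.68*i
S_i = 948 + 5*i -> [948, 953, 958, 963, 968]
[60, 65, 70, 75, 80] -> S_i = 60 + 5*i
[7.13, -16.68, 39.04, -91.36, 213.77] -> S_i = 7.13*(-2.34)^i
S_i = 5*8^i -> [5, 40, 320, 2560, 20480]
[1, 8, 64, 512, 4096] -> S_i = 1*8^i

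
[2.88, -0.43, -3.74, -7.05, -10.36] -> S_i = 2.88 + -3.31*i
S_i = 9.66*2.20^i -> [9.66, 21.25, 46.75, 102.86, 226.29]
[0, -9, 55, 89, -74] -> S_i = Random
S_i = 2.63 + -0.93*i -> [2.63, 1.7, 0.77, -0.16, -1.09]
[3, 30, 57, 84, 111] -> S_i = 3 + 27*i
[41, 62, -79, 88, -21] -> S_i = Random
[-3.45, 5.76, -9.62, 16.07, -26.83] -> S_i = -3.45*(-1.67)^i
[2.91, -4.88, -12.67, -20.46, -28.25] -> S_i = 2.91 + -7.79*i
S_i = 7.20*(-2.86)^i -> [7.2, -20.59, 58.89, -168.43, 481.72]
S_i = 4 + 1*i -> [4, 5, 6, 7, 8]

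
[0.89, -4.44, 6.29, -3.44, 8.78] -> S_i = Random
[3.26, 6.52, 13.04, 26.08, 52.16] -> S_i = 3.26*2.00^i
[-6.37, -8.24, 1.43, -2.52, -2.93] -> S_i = Random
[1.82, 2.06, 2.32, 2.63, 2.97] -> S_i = 1.82*1.13^i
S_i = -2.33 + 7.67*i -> [-2.33, 5.34, 13.01, 20.68, 28.35]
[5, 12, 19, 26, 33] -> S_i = 5 + 7*i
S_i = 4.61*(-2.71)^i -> [4.61, -12.49, 33.86, -91.75, 248.64]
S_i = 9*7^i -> [9, 63, 441, 3087, 21609]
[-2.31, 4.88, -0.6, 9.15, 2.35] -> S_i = Random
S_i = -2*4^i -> [-2, -8, -32, -128, -512]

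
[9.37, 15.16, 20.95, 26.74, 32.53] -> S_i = 9.37 + 5.79*i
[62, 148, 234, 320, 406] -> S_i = 62 + 86*i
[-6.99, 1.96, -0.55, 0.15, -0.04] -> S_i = -6.99*(-0.28)^i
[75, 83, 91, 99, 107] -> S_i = 75 + 8*i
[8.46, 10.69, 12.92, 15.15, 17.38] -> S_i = 8.46 + 2.23*i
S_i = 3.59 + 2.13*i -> [3.59, 5.72, 7.85, 9.98, 12.11]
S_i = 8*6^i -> [8, 48, 288, 1728, 10368]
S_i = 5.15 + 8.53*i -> [5.15, 13.68, 22.21, 30.74, 39.27]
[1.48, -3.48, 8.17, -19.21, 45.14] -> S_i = 1.48*(-2.35)^i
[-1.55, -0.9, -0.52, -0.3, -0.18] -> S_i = -1.55*0.58^i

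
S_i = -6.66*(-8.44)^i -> [-6.66, 56.21, -474.42, 4004.07, -33794.34]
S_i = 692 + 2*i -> [692, 694, 696, 698, 700]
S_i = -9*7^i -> [-9, -63, -441, -3087, -21609]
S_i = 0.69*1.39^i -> [0.69, 0.96, 1.33, 1.85, 2.58]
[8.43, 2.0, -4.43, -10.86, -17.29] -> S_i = 8.43 + -6.43*i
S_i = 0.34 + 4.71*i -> [0.34, 5.05, 9.76, 14.47, 19.18]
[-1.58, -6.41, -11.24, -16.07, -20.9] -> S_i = -1.58 + -4.83*i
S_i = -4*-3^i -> [-4, 12, -36, 108, -324]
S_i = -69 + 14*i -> [-69, -55, -41, -27, -13]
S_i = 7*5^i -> [7, 35, 175, 875, 4375]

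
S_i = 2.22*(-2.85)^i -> [2.22, -6.33, 18.03, -51.39, 146.46]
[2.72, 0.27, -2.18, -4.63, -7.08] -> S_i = 2.72 + -2.45*i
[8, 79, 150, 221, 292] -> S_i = 8 + 71*i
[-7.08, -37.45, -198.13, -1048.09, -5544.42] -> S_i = -7.08*5.29^i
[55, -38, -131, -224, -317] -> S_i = 55 + -93*i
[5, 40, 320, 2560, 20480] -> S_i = 5*8^i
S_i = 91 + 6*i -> [91, 97, 103, 109, 115]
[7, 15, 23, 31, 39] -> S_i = 7 + 8*i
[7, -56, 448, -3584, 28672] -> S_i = 7*-8^i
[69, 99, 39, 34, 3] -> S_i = Random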